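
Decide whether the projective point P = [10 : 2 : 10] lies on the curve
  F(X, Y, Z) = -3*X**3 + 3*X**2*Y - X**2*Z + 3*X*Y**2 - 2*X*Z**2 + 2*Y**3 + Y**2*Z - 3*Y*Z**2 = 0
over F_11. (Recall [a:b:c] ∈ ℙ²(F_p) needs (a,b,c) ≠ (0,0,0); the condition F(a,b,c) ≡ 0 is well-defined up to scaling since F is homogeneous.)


F(10,2,10) ≡ 6 (mod 11); P is NOT on the curve.

Evaluate F(10, 2, 10) term-by-term (mod 11).
  -3*X**3 ↦ -3·1000·1·1 = -3000
  3*X**2*Y ↦ 3·100·2·1 = 600
  -X**2*Z ↦ -1·100·1·10 = -1000
  3*X*Y**2 ↦ 3·10·4·1 = 120
  -2*X*Z**2 ↦ -2·10·1·100 = -2000
  2*Y**3 ↦ 2·1·8·1 = 16
  Y**2*Z ↦ 1·1·4·10 = 40
  -3*Y*Z**2 ↦ -3·1·2·100 = -600
Sum: F(10, 2, 10) = (-3000) + (600) + (-1000) + (120) + (-2000) + (16) + (40) + (-600) = -5824.
Reducing mod 11: -5824 ≡ 6 (mod 11).
Since F(a, b, c) ≡ 6 ≠ 0 (mod 11), P does NOT lie on the curve.


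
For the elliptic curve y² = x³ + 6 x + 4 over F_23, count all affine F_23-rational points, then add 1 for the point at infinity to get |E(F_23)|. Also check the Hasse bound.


Affine points = {(0, 2), (0, 21), (2, 1), (2, 22), (3, 7), (3, 16), (4, 0), (6, 7), (6, 16), (8, 9), (8, 14), (10, 11), (10, 12), (13, 5), (13, 18), (14, 7), (14, 16), (19, 10), (19, 13)}; affine count = 19; |E(F_23)| = 20.

Discriminant check: Δ ∝ 4a³ + 27b² = 4·6³ + 27·4² = 4·216 + 27·16 ≡ 8 (mod 23). Nonzero ⇒ E is nonsingular.
For each x ∈ F_23, compute rhs = x³ + 6·x + 4 mod 23, then count y ∈ F_23 with y² ≡ rhs.
  x = 0: rhs = 4, matching y values: 2, 21 (2 points).
  x = 1: rhs = 11, matching y values: none (0 points).
  x = 2: rhs = 1, matching y values: 1, 22 (2 points).
  x = 3: rhs = 3, matching y values: 7, 16 (2 points).
  x = 4: rhs = 0, matching y values: 0 (1 points).
  x = 5: rhs = 21, matching y values: none (0 points).
  x = 6: rhs = 3, matching y values: 7, 16 (2 points).
  x = 7: rhs = 21, matching y values: none (0 points).
  x = 8: rhs = 12, matching y values: 9, 14 (2 points).
  x = 9: rhs = 5, matching y values: none (0 points).
  x = 10: rhs = 6, matching y values: 11, 12 (2 points).
  x = 11: rhs = 21, matching y values: none (0 points).
  x = 12: rhs = 10, matching y values: none (0 points).
  x = 13: rhs = 2, matching y values: 5, 18 (2 points).
  x = 14: rhs = 3, matching y values: 7, 16 (2 points).
  x = 15: rhs = 19, matching y values: none (0 points).
  x = 16: rhs = 10, matching y values: none (0 points).
  x = 17: rhs = 5, matching y values: none (0 points).
  x = 18: rhs = 10, matching y values: none (0 points).
  x = 19: rhs = 8, matching y values: 10, 13 (2 points).
  x = 20: rhs = 5, matching y values: none (0 points).
  x = 21: rhs = 7, matching y values: none (0 points).
  x = 22: rhs = 20, matching y values: none (0 points).
Total affine count: 19.
Full point count |E(F_23)| = 19 + 1 = 20.
Hasse bound: |20 − (23+1)| = |-4| = 4 ≤ 2√23 ≈ 9.5917 ✓.


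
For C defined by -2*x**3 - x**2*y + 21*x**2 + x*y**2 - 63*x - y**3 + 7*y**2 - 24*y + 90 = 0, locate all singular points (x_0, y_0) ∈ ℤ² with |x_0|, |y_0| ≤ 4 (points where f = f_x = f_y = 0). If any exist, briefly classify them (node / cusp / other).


Singular points: {(3, 3)}; classification: cusp.

Compute partial derivatives:
  f_x = -6*x**2 - 2*x*y + 42*x + y**2 - 63.
  f_y = -x**2 + 2*x*y - 3*y**2 + 14*y - 24.
Scan x_0 ∈ {−4, ..., 4}. For each x_0, f_y(x_0, y) is a polynomial in y; find its integer roots y ∈ {−4, ..., 4}, then test f_x and f at those candidates.
  x = -4: f_y(-4, y) = -3*y**2 + 6*y - 40; no integer root y with |y| ≤ 4.
  x = -3: f_y(-3, y) = -3*y**2 + 8*y - 33; no integer root y with |y| ≤ 4.
  x = -2: f_y(-2, y) = -3*y**2 + 10*y - 28; no integer root y with |y| ≤ 4.
  x = -1: f_y(-1, y) = -3*y**2 + 12*y - 25; no integer root y with |y| ≤ 4.
  x = 0: f_y(0, y) = -3*y**2 + 14*y - 24; no integer root y with |y| ≤ 4.
  x = 1: f_y(1, y) = -3*y**2 + 16*y - 25; no integer root y with |y| ≤ 4.
  x = 2: f_y(2, y) = -3*y**2 + 18*y - 28; no integer root y with |y| ≤ 4.
  x = 3: f_y(3, y) = -3*y**2 + 20*y - 33; vanishes at y ∈ {3}. (3, 3): f_x = 0, f = 0 — SINGULAR.
  x = 4: f_y(4, y) = -3*y**2 + 22*y - 40; vanishes at y ∈ {4}. (4, 4): f_x = -7 ≠ 0.
Only singular point on the grid: (3, 3).
Classify: substitute x = 3 + u, y = 3 + v and expand: f = -2*u**3 - u**2*v + u*v**2 - v**3 + v**2.
No constant or linear terms (consistent with a singular point). Quadratic part: v**2. Cubic part: -2*u**3 - u**2*v + u*v**2 - v**3.
The quadratic part v**2 is a perfect square, so there is a single (double) tangent line v = 0, i.e. y = 3. Restricting the cubic part to that line (v = 0) leaves -2*u**3 ≠ 0, so f is not divisible by v and the branch is v² ≈ 2*u**3 to lowest order — this is a cusp.
Classification: cusp.


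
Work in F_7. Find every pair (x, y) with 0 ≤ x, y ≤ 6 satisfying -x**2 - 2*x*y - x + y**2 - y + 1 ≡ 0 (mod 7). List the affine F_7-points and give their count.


Affine F_7-points: {(0, 3), (0, 5), (3, 2), (3, 5), (6, 2), (6, 4)}; count = 6.

For each of the 49 pairs (x, y) ∈ F_7², evaluate f(x, y) mod 7. Record the zeros.
  x = 0: [0↦1, 1↦1, 2↦3, 3↦0, 4↦6, 5↦0, 6↦3]  zeros at y ∈ {3, 5}
  x = 1: [0↦6, 1↦4, 2↦4, 3↦6, 4↦3, 5↦2, 6↦3]  zeros at y ∈ ∅
  x = 2: [0↦2, 1↦5, 2↦3, 3↦3, 4↦5, 5↦2, 6↦1]  zeros at y ∈ ∅
  x = 3: [0↦3, 1↦4, 2↦0, 3↦5, 4↦5, 5↦0, 6↦4]  zeros at y ∈ {2, 5}
  x = 4: [0↦2, 1↦1, 2↦2, 3↦5, 4↦3, 5↦3, 6↦5]  zeros at y ∈ ∅
  x = 5: [0↦6, 1↦3, 2↦2, 3↦3, 4↦6, 5↦4, 6↦4]  zeros at y ∈ ∅
  x = 6: [0↦1, 1↦3, 2↦0, 3↦6, 4↦0, 5↦3, 6↦1]  zeros at y ∈ {2, 4}
Collecting zeros: affine points = {(0, 3), (0, 5), (3, 2), (3, 5), (6, 2), (6, 4)}.
Total count |C(F_7)_aff| = 6.


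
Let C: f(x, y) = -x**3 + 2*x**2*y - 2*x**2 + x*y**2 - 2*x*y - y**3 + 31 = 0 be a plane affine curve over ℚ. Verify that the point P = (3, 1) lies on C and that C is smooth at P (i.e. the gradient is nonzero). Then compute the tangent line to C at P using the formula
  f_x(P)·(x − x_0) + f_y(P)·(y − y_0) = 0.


Tangent line at P: -28*x + 15*y + 69 = 0.

Step 1: f(3, 1) = 0, so P lies on C.
Step 2: partial derivatives
  f_x(x, y) = -3*x**2 + 4*x*y - 4*x + y**2 - 2*y, f_y(x, y) = 2*x**2 + 2*x*y - 2*x - 3*y**2.
  f_x(P) = -28, f_y(P) = 15 (gradient nonzero, so P is smooth).
Step 3: tangent line at P: -28·(x − 3) + 15·(y − 1) = 0.
Expanding: -28*x + 15*y + 69 = 0.


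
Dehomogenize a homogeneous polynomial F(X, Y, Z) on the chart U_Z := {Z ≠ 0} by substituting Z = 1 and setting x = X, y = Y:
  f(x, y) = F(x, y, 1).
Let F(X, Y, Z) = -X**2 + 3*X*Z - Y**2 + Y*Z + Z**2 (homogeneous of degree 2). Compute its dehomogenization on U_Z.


f(x, y) = -x**2 + 3*x - y**2 + y + 1

On U_Z we set Z = 1. Each monomial c·X^i·Y^j·Z^k in F becomes c·x^i·y^j·1^k = c·x^i·y^j.
Substituting Z = 1: F(X, Y, 1) = -x**2 + 3*x - y**2 + y + 1.
Note: deg(f) ≤ deg(F) = 2; strict inequality happens when F is divisible by Z (lost terms).


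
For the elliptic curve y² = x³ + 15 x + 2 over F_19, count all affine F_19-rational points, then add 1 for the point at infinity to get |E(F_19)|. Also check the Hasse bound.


Affine points = {(3, 6), (3, 13), (6, 2), (6, 17), (8, 8), (8, 11), (9, 7), (9, 12), (11, 4), (11, 15), (13, 0), (14, 7), (14, 12), (15, 7), (15, 12), (16, 5), (16, 14), (18, 9), (18, 10)}; affine count = 19; |E(F_19)| = 20.

Discriminant check: Δ ∝ 4a³ + 27b² = 4·15³ + 27·2² = 4·3375 + 27·4 ≡ 4 (mod 19). Nonzero ⇒ E is nonsingular.
For each x ∈ F_19, compute rhs = x³ + 15·x + 2 mod 19, then count y ∈ F_19 with y² ≡ rhs.
  x = 0: rhs = 2, matching y values: none (0 points).
  x = 1: rhs = 18, matching y values: none (0 points).
  x = 2: rhs = 2, matching y values: none (0 points).
  x = 3: rhs = 17, matching y values: 6, 13 (2 points).
  x = 4: rhs = 12, matching y values: none (0 points).
  x = 5: rhs = 12, matching y values: none (0 points).
  x = 6: rhs = 4, matching y values: 2, 17 (2 points).
  x = 7: rhs = 13, matching y values: none (0 points).
  x = 8: rhs = 7, matching y values: 8, 11 (2 points).
  x = 9: rhs = 11, matching y values: 7, 12 (2 points).
  x = 10: rhs = 12, matching y values: none (0 points).
  x = 11: rhs = 16, matching y values: 4, 15 (2 points).
  x = 12: rhs = 10, matching y values: none (0 points).
  x = 13: rhs = 0, matching y values: 0 (1 points).
  x = 14: rhs = 11, matching y values: 7, 12 (2 points).
  x = 15: rhs = 11, matching y values: 7, 12 (2 points).
  x = 16: rhs = 6, matching y values: 5, 14 (2 points).
  x = 17: rhs = 2, matching y values: none (0 points).
  x = 18: rhs = 5, matching y values: 9, 10 (2 points).
Total affine count: 19.
Full point count |E(F_19)| = 19 + 1 = 20.
Hasse bound: |20 − (19+1)| = |0| = 0 ≤ 2√19 ≈ 8.7178 ✓.


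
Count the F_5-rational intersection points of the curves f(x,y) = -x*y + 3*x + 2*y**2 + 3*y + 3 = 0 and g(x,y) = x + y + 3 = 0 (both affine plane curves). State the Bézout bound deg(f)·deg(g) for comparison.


Common zeros: {(1, 1), (4, 3)}; count = 2; Bézout bound = 2.

deg(f) = 2, deg(g) = 1, so Bézout bound = 2.
Scan x ∈ F_5. For each x, list the y ∈ F_5 with f(x, y) ≡ 0 and those with g(x, y) ≡ 0 (mod 5); the common zeros in that column are the intersection.
  x = 0: f ≡ 0 at y ∈ {3}; g ≡ 0 at y ∈ {2}; common: ∅.
  x = 1: f ≡ 0 at y ∈ {1, 3}; g ≡ 0 at y ∈ {1}; common: {1}.
  x = 2: f ≡ 0 at y ∈ {3, 4}; g ≡ 0 at y ∈ {0}; common: ∅.
  x = 3: f ≡ 0 at y ∈ {2, 3}; g ≡ 0 at y ∈ {4}; common: ∅.
  x = 4: f ≡ 0 at y ∈ {0, 3}; g ≡ 0 at y ∈ {3}; common: {3}.
Collecting: common zeros = {(1, 1), (4, 3)}, so the count is 2.
Comparison with the Bézout bound: 2 ≤ 2 = deg(f)·deg(g), as expected for curves with no common component (the bound is attained).


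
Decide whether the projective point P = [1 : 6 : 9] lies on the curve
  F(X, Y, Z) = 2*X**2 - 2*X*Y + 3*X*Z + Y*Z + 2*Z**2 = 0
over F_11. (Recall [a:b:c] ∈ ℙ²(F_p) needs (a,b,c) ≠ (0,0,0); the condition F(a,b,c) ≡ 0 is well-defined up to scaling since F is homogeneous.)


F(1,6,9) ≡ 2 (mod 11); P is NOT on the curve.

Evaluate F(1, 6, 9) term-by-term (mod 11).
  2*X**2 ↦ 2·1·1·1 = 2
  -2*X*Y ↦ -2·1·6·1 = -12
  3*X*Z ↦ 3·1·1·9 = 27
  Y*Z ↦ 1·1·6·9 = 54
  2*Z**2 ↦ 2·1·1·81 = 162
Sum: F(1, 6, 9) = (2) + (-12) + (27) + (54) + (162) = 233.
Reducing mod 11: 233 ≡ 2 (mod 11).
Since F(a, b, c) ≡ 2 ≠ 0 (mod 11), P does NOT lie on the curve.


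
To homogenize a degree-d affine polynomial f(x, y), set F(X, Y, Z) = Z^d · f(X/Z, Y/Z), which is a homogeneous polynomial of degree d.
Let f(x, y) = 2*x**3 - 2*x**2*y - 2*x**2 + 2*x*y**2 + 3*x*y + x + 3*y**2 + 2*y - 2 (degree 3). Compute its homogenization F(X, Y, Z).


F(X, Y, Z) = 2*X**3 - 2*X**2*Y - 2*X**2*Z + 2*X*Y**2 + 3*X*Y*Z + X*Z**2 + 3*Y**2*Z + 2*Y*Z**2 - 2*Z**3

deg(f) = 3.
Substitute x = X/Z, y = Y/Z into f, then multiply by Z^3.
  monomial 2·x^3·y^0 ↦ 2·X^3·Y^0·Z^0.
  monomial -2·x^2·y^1 ↦ -2·X^2·Y^1·Z^0.
  monomial -2·x^2·y^0 ↦ -2·X^2·Y^0·Z^1.
  monomial 2·x^1·y^2 ↦ 2·X^1·Y^2·Z^0.
  monomial 3·x^1·y^1 ↦ 3·X^1·Y^1·Z^1.
  monomial 1·x^1·y^0 ↦ 1·X^1·Y^0·Z^2.
  monomial 3·x^0·y^2 ↦ 3·X^0·Y^2·Z^1.
  monomial 2·x^0·y^1 ↦ 2·X^0·Y^1·Z^2.
  monomial -2·x^0·y^0 ↦ -2·X^0·Y^0·Z^3.
Collecting: F(X, Y, Z) = 2*X**3 - 2*X**2*Y - 2*X**2*Z + 2*X*Y**2 + 3*X*Y*Z + X*Z**2 + 3*Y**2*Z + 2*Y*Z**2 - 2*Z**3.


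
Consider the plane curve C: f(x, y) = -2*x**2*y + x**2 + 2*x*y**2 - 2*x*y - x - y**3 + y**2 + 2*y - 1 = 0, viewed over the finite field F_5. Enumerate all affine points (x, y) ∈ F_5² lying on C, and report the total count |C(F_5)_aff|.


Affine F_5-points: {(1, 4), (2, 1), (3, 0), (3, 3), (3, 4)}; count = 5.

For each of the 25 pairs (x, y) ∈ F_5², evaluate f(x, y) mod 5. Record the zeros.
  x = 0: [0↦4, 1↦1, 2↦4, 3↦2, 4↦4]  zeros at y ∈ ∅
  x = 1: [0↦4, 1↦4, 2↦4, 3↦3, 4↦0]  zeros at y ∈ {4}
  x = 2: [0↦1, 1↦0, 2↦3, 3↦4, 4↦2]  zeros at y ∈ {1}
  x = 3: [0↦0, 1↦4, 2↦1, 3↦0, 4↦0]  zeros at y ∈ {0, 3, 4}
  x = 4: [0↦1, 1↦1, 2↦3, 3↦1, 4↦4]  zeros at y ∈ ∅
Collecting zeros: affine points = {(1, 4), (2, 1), (3, 0), (3, 3), (3, 4)}.
Total count |C(F_5)_aff| = 5.


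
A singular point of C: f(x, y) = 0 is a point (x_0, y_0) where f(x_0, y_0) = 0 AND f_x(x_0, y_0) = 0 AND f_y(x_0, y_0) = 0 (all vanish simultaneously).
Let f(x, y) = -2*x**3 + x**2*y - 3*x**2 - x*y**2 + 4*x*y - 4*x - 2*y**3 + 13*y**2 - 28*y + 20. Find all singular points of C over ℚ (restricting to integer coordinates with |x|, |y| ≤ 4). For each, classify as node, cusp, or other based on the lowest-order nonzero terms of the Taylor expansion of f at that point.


Singular points: {(0, 2)}; classification: node.

Compute partial derivatives:
  f_x = -6*x**2 + 2*x*y - 6*x - y**2 + 4*y - 4.
  f_y = x**2 - 2*x*y + 4*x - 6*y**2 + 26*y - 28.
Scan x_0 ∈ {−4, ..., 4}. For each x_0, f_y(x_0, y) is a polynomial in y; find its integer roots y ∈ {−4, ..., 4}, then test f_x and f at those candidates.
  x = -4: f_y(-4, y) = -6*y**2 + 34*y - 28; vanishes at y ∈ {1}. (-4, 1): f_x = -81 ≠ 0.
  x = -3: f_y(-3, y) = -6*y**2 + 32*y - 31; no integer root y with |y| ≤ 4.
  x = -2: f_y(-2, y) = -6*y**2 + 30*y - 32; no integer root y with |y| ≤ 4.
  x = -1: f_y(-1, y) = -6*y**2 + 28*y - 31; no integer root y with |y| ≤ 4.
  x = 0: f_y(0, y) = -6*y**2 + 26*y - 28; vanishes at y ∈ {2}. (0, 2): f_x = 0, f = 0 — SINGULAR.
  x = 1: f_y(1, y) = -6*y**2 + 24*y - 23; no integer root y with |y| ≤ 4.
  x = 2: f_y(2, y) = -6*y**2 + 22*y - 16; vanishes at y ∈ {1}. (2, 1): f_x = -33 ≠ 0.
  x = 3: f_y(3, y) = -6*y**2 + 20*y - 7; no integer root y with |y| ≤ 4.
  x = 4: f_y(4, y) = -6*y**2 + 18*y + 4; no integer root y with |y| ≤ 4.
Only singular point on the grid: (0, 2).
Classify: substitute x = 0 + u, y = 2 + v and expand: f = -2*u**3 + u**2*v - u**2 - u*v**2 - 2*v**3 + v**2.
No constant or linear terms (consistent with a singular point). Quadratic part: -u**2 + v**2. Cubic part: -2*u**3 + u**2*v - u*v**2 - 2*v**3.
The quadratic part v**2 - u**2 = (v − u)(v + u) splits into two distinct linear factors, so there are two distinct tangent lines y − 2 = ±(x − 0) — this is a node (ordinary double point).
Classification: node.


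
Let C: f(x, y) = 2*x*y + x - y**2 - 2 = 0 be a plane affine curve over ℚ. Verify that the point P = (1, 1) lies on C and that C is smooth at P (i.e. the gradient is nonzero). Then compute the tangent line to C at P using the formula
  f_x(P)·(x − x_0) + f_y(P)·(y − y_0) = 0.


Tangent line at P: 3*x - 3 = 0.

Step 1: f(1, 1) = 0, so P lies on C.
Step 2: partial derivatives
  f_x(x, y) = 2*y + 1, f_y(x, y) = 2*x - 2*y.
  f_x(P) = 3, f_y(P) = 0 (gradient nonzero, so P is smooth).
Step 3: tangent line at P: 3·(x − 1) + 0·(y − 1) = 0.
Expanding: 3*x - 3 = 0.


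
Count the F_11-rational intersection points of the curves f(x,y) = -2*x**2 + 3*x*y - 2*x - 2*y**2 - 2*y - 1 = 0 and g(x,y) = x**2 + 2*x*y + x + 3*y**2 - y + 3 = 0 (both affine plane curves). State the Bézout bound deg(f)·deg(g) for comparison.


Common zeros: {(4, 1), (4, 4)}; count = 2; Bézout bound = 4.

deg(f) = 2, deg(g) = 2, so Bézout bound = 4.
Scan x ∈ F_11. For each x, list the y ∈ F_11 with f(x, y) ≡ 0 and those with g(x, y) ≡ 0 (mod 11); the common zeros in that column are the intersection.
  x = 0: f ≡ 0 at y ∈ ∅; g ≡ 0 at y ∈ {7, 8}; common: ∅.
  x = 1: f ≡ 0 at y ∈ {2, 4}; g ≡ 0 at y ∈ ∅; common: ∅.
  x = 2: f ≡ 0 at y ∈ {1}; g ≡ 0 at y ∈ {5}; common: ∅.
  x = 3: f ≡ 0 at y ∈ {3, 6}; g ≡ 0 at y ∈ ∅; common: ∅.
  x = 4: f ≡ 0 at y ∈ {1, 4}; g ≡ 0 at y ∈ {1, 4}; common: {1, 4}.
  x = 5: f ≡ 0 at y ∈ {6}; g ≡ 0 at y ∈ {0, 8}; common: ∅.
  x = 6: f ≡ 0 at y ∈ {3, 5}; g ≡ 0 at y ∈ ∅; common: ∅.
  x = 7: f ≡ 0 at y ∈ ∅; g ≡ 0 at y ∈ {7}; common: ∅.
  x = 8: f ≡ 0 at y ∈ ∅; g ≡ 0 at y ∈ ∅; common: ∅.
  x = 9: f ≡ 0 at y ∈ ∅; g ≡ 0 at y ∈ {4, 5}; common: ∅.
  x = 10: f ≡ 0 at y ∈ ∅; g ≡ 0 at y ∈ ∅; common: ∅.
Collecting: common zeros = {(4, 1), (4, 4)}, so the count is 2.
Comparison with the Bézout bound: 2 ≤ 4 = deg(f)·deg(g), as expected for curves with no common component (the affine F_11-count falls short of the bound because intersections may lie at infinity, over extension fields, or carry multiplicity).


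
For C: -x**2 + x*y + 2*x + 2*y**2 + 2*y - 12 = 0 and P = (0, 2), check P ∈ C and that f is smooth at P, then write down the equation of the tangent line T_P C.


Tangent line at P: 4*x + 10*y - 20 = 0.

Step 1: f(0, 2) = 0, so P lies on C.
Step 2: partial derivatives
  f_x(x, y) = -2*x + y + 2, f_y(x, y) = x + 4*y + 2.
  f_x(P) = 4, f_y(P) = 10 (gradient nonzero, so P is smooth).
Step 3: tangent line at P: 4·(x − 0) + 10·(y − 2) = 0.
Expanding: 4*x + 10*y - 20 = 0.


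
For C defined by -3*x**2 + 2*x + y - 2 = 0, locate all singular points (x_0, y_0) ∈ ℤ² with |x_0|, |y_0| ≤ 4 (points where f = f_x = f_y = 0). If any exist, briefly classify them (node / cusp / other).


No singular points in the scanned grid; C is smooth there.

Compute partial derivatives:
  f_x = 2 - 6*x.
  f_y = 1.
f_y = 1 is a nonzero constant, so f_y never vanishes: no point (x, y) can satisfy f = f_x = f_y = 0. In particular no (x, y) ∈ {−4, ..., 4}² is singular; the curve is smooth.


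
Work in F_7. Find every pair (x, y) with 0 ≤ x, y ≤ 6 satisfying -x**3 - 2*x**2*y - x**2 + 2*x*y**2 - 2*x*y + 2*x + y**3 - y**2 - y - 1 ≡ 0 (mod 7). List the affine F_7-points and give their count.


Affine F_7-points: {(0, 3), (2, 5), (4, 2), (6, 5)}; count = 4.

For each of the 49 pairs (x, y) ∈ F_7², evaluate f(x, y) mod 7. Record the zeros.
  x = 0: [0↦6, 1↦5, 2↦1, 3↦0, 4↦1, 5↦3, 6↦5]  zeros at y ∈ {3}
  x = 1: [0↦6, 1↦3, 2↦1, 3↦6, 4↦3, 5↦5, 6↦4]  zeros at y ∈ ∅
  x = 2: [0↦5, 1↦3, 2↦6, 3↦6, 4↦2, 5↦0, 6↦6]  zeros at y ∈ {5}
  x = 3: [0↦4, 1↦6, 2↦3, 3↦1, 4↦6, 5↦3, 6↦5]  zeros at y ∈ ∅
  x = 4: [0↦4, 1↦6, 2↦0, 3↦6, 4↦2, 5↦1, 6↦2]  zeros at y ∈ {2}
  x = 5: [0↦6, 1↦4, 2↦5, 3↦1, 4↦5, 5↦2, 6↦5]  zeros at y ∈ ∅
  x = 6: [0↦4, 1↦1, 2↦5, 3↦1, 4↦2, 5↦0, 6↦1]  zeros at y ∈ {5}
Collecting zeros: affine points = {(0, 3), (2, 5), (4, 2), (6, 5)}.
Total count |C(F_7)_aff| = 4.


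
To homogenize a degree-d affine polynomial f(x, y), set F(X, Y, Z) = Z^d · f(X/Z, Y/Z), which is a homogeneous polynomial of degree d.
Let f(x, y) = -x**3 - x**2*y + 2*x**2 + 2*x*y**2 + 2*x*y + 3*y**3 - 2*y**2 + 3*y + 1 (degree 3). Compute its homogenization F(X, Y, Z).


F(X, Y, Z) = -X**3 - X**2*Y + 2*X**2*Z + 2*X*Y**2 + 2*X*Y*Z + 3*Y**3 - 2*Y**2*Z + 3*Y*Z**2 + Z**3

deg(f) = 3.
Substitute x = X/Z, y = Y/Z into f, then multiply by Z^3.
  monomial -1·x^3·y^0 ↦ -1·X^3·Y^0·Z^0.
  monomial -1·x^2·y^1 ↦ -1·X^2·Y^1·Z^0.
  monomial 2·x^2·y^0 ↦ 2·X^2·Y^0·Z^1.
  monomial 2·x^1·y^2 ↦ 2·X^1·Y^2·Z^0.
  monomial 2·x^1·y^1 ↦ 2·X^1·Y^1·Z^1.
  monomial 3·x^0·y^3 ↦ 3·X^0·Y^3·Z^0.
  monomial -2·x^0·y^2 ↦ -2·X^0·Y^2·Z^1.
  monomial 3·x^0·y^1 ↦ 3·X^0·Y^1·Z^2.
  monomial 1·x^0·y^0 ↦ 1·X^0·Y^0·Z^3.
Collecting: F(X, Y, Z) = -X**3 - X**2*Y + 2*X**2*Z + 2*X*Y**2 + 2*X*Y*Z + 3*Y**3 - 2*Y**2*Z + 3*Y*Z**2 + Z**3.


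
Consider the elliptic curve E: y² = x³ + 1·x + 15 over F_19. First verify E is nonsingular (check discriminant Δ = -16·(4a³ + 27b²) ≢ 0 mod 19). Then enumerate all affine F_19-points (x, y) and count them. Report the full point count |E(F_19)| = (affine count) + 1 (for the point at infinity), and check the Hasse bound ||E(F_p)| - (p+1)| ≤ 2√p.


Affine points = {(1, 6), (1, 13), (2, 5), (2, 14), (3, 8), (3, 11), (4, 8), (4, 11), (6, 3), (6, 16), (7, 2), (7, 17), (12, 8), (12, 11), (15, 2), (15, 17), (16, 2), (16, 17), (17, 9), (17, 10)}; affine count = 20; |E(F_19)| = 21.

Discriminant check: Δ ∝ 4a³ + 27b² = 4·1³ + 27·15² = 4·1 + 27·225 ≡ 18 (mod 19). Nonzero ⇒ E is nonsingular.
For each x ∈ F_19, compute rhs = x³ + 1·x + 15 mod 19, then count y ∈ F_19 with y² ≡ rhs.
  x = 0: rhs = 15, matching y values: none (0 points).
  x = 1: rhs = 17, matching y values: 6, 13 (2 points).
  x = 2: rhs = 6, matching y values: 5, 14 (2 points).
  x = 3: rhs = 7, matching y values: 8, 11 (2 points).
  x = 4: rhs = 7, matching y values: 8, 11 (2 points).
  x = 5: rhs = 12, matching y values: none (0 points).
  x = 6: rhs = 9, matching y values: 3, 16 (2 points).
  x = 7: rhs = 4, matching y values: 2, 17 (2 points).
  x = 8: rhs = 3, matching y values: none (0 points).
  x = 9: rhs = 12, matching y values: none (0 points).
  x = 10: rhs = 18, matching y values: none (0 points).
  x = 11: rhs = 8, matching y values: none (0 points).
  x = 12: rhs = 7, matching y values: 8, 11 (2 points).
  x = 13: rhs = 2, matching y values: none (0 points).
  x = 14: rhs = 18, matching y values: none (0 points).
  x = 15: rhs = 4, matching y values: 2, 17 (2 points).
  x = 16: rhs = 4, matching y values: 2, 17 (2 points).
  x = 17: rhs = 5, matching y values: 9, 10 (2 points).
  x = 18: rhs = 13, matching y values: none (0 points).
Total affine count: 20.
Full point count |E(F_19)| = 20 + 1 = 21.
Hasse bound: |21 − (19+1)| = |1| = 1 ≤ 2√19 ≈ 8.7178 ✓.


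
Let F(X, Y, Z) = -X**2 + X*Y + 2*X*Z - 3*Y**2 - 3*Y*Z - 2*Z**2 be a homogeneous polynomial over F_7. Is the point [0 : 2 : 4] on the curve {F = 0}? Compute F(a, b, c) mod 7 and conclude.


F(0,2,4) ≡ 2 (mod 7); P is NOT on the curve.

Evaluate F(0, 2, 4) term-by-term (mod 7).
  -X**2 ↦ -1·0·1·1 = 0
  X*Y ↦ 1·0·2·1 = 0
  2*X*Z ↦ 2·0·1·4 = 0
  -3*Y**2 ↦ -3·1·4·1 = -12
  -3*Y*Z ↦ -3·1·2·4 = -24
  -2*Z**2 ↦ -2·1·1·16 = -32
Sum: F(0, 2, 4) = (0) + (0) + (0) + (-12) + (-24) + (-32) = -68.
Reducing mod 7: -68 ≡ 2 (mod 7).
Since F(a, b, c) ≡ 2 ≠ 0 (mod 7), P does NOT lie on the curve.


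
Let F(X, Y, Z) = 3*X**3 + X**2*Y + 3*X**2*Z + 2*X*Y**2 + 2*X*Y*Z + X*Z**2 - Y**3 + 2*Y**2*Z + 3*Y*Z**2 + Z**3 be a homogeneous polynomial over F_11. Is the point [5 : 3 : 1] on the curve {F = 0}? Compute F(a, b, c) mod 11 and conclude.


F(5,3,1) ≡ 2 (mod 11); P is NOT on the curve.

Evaluate F(5, 3, 1) term-by-term (mod 11).
  3*X**3 ↦ 3·125·1·1 = 375
  X**2*Y ↦ 1·25·3·1 = 75
  3*X**2*Z ↦ 3·25·1·1 = 75
  2*X*Y**2 ↦ 2·5·9·1 = 90
  2*X*Y*Z ↦ 2·5·3·1 = 30
  X*Z**2 ↦ 1·5·1·1 = 5
  -Y**3 ↦ -1·1·27·1 = -27
  2*Y**2*Z ↦ 2·1·9·1 = 18
  3*Y*Z**2 ↦ 3·1·3·1 = 9
  Z**3 ↦ 1·1·1·1 = 1
Sum: F(5, 3, 1) = (375) + (75) + (75) + (90) + (30) + (5) + (-27) + (18) + (9) + (1) = 651.
Reducing mod 11: 651 ≡ 2 (mod 11).
Since F(a, b, c) ≡ 2 ≠ 0 (mod 11), P does NOT lie on the curve.


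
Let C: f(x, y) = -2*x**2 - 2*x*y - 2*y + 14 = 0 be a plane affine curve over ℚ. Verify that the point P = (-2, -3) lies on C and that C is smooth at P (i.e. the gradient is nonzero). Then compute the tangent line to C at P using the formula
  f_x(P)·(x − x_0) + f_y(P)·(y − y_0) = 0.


Tangent line at P: 14*x + 2*y + 34 = 0.

Step 1: f(-2, -3) = 0, so P lies on C.
Step 2: partial derivatives
  f_x(x, y) = -4*x - 2*y, f_y(x, y) = -2*x - 2.
  f_x(P) = 14, f_y(P) = 2 (gradient nonzero, so P is smooth).
Step 3: tangent line at P: 14·(x − -2) + 2·(y − -3) = 0.
Expanding: 14*x + 2*y + 34 = 0.


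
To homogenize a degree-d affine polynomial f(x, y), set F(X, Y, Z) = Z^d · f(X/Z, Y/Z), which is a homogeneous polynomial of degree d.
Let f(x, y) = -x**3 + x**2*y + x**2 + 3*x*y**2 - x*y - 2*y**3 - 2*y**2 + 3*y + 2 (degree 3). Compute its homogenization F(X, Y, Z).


F(X, Y, Z) = -X**3 + X**2*Y + X**2*Z + 3*X*Y**2 - X*Y*Z - 2*Y**3 - 2*Y**2*Z + 3*Y*Z**2 + 2*Z**3

deg(f) = 3.
Substitute x = X/Z, y = Y/Z into f, then multiply by Z^3.
  monomial -1·x^3·y^0 ↦ -1·X^3·Y^0·Z^0.
  monomial 1·x^2·y^1 ↦ 1·X^2·Y^1·Z^0.
  monomial 1·x^2·y^0 ↦ 1·X^2·Y^0·Z^1.
  monomial 3·x^1·y^2 ↦ 3·X^1·Y^2·Z^0.
  monomial -1·x^1·y^1 ↦ -1·X^1·Y^1·Z^1.
  monomial -2·x^0·y^3 ↦ -2·X^0·Y^3·Z^0.
  monomial -2·x^0·y^2 ↦ -2·X^0·Y^2·Z^1.
  monomial 3·x^0·y^1 ↦ 3·X^0·Y^1·Z^2.
  monomial 2·x^0·y^0 ↦ 2·X^0·Y^0·Z^3.
Collecting: F(X, Y, Z) = -X**3 + X**2*Y + X**2*Z + 3*X*Y**2 - X*Y*Z - 2*Y**3 - 2*Y**2*Z + 3*Y*Z**2 + 2*Z**3.


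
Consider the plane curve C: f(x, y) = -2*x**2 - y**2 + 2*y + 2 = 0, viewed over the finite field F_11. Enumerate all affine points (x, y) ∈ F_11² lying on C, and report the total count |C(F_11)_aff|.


Affine F_11-points: {(0, 6), (0, 7), (1, 0), (1, 2), (4, 3), (4, 10), (7, 3), (7, 10), (10, 0), (10, 2)}; count = 10.

For each of the 121 pairs (x, y) ∈ F_11², evaluate f(x, y) mod 11. Record the zeros.
  x = 0: [0↦2, 1↦3, 2↦2, 3↦10, 4↦5, 5↦9, 6↦0, 7↦0, 8↦9, 9↦5, 10↦10]  zeros at y ∈ {6, 7}
  x = 1: [0↦0, 1↦1, 2↦0, 3↦8, 4↦3, 5↦7, 6↦9, 7↦9, 8↦7, 9↦3, 10↦8]  zeros at y ∈ {0, 2}
  x = 2: [0↦5, 1↦6, 2↦5, 3↦2, 4↦8, 5↦1, 6↦3, 7↦3, 8↦1, 9↦8, 10↦2]  zeros at y ∈ ∅
  x = 3: [0↦6, 1↦7, 2↦6, 3↦3, 4↦9, 5↦2, 6↦4, 7↦4, 8↦2, 9↦9, 10↦3]  zeros at y ∈ ∅
  x = 4: [0↦3, 1↦4, 2↦3, 3↦0, 4↦6, 5↦10, 6↦1, 7↦1, 8↦10, 9↦6, 10↦0]  zeros at y ∈ {3, 10}
  x = 5: [0↦7, 1↦8, 2↦7, 3↦4, 4↦10, 5↦3, 6↦5, 7↦5, 8↦3, 9↦10, 10↦4]  zeros at y ∈ ∅
  x = 6: [0↦7, 1↦8, 2↦7, 3↦4, 4↦10, 5↦3, 6↦5, 7↦5, 8↦3, 9↦10, 10↦4]  zeros at y ∈ ∅
  x = 7: [0↦3, 1↦4, 2↦3, 3↦0, 4↦6, 5↦10, 6↦1, 7↦1, 8↦10, 9↦6, 10↦0]  zeros at y ∈ {3, 10}
  x = 8: [0↦6, 1↦7, 2↦6, 3↦3, 4↦9, 5↦2, 6↦4, 7↦4, 8↦2, 9↦9, 10↦3]  zeros at y ∈ ∅
  x = 9: [0↦5, 1↦6, 2↦5, 3↦2, 4↦8, 5↦1, 6↦3, 7↦3, 8↦1, 9↦8, 10↦2]  zeros at y ∈ ∅
  x = 10: [0↦0, 1↦1, 2↦0, 3↦8, 4↦3, 5↦7, 6↦9, 7↦9, 8↦7, 9↦3, 10↦8]  zeros at y ∈ {0, 2}
Collecting zeros: affine points = {(0, 6), (0, 7), (1, 0), (1, 2), (4, 3), (4, 10), (7, 3), (7, 10), (10, 0), (10, 2)}.
Total count |C(F_11)_aff| = 10.


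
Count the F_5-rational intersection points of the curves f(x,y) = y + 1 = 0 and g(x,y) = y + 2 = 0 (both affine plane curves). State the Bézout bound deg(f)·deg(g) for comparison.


Common zeros: ∅; count = 0; Bézout bound = 1.

deg(f) = 1, deg(g) = 1, so Bézout bound = 1.
Scan x ∈ F_5. For each x, list the y ∈ F_5 with f(x, y) ≡ 0 and those with g(x, y) ≡ 0 (mod 5); the common zeros in that column are the intersection.
  x = 0: f ≡ 0 at y ∈ {4}; g ≡ 0 at y ∈ {3}; common: ∅.
  x = 1: f ≡ 0 at y ∈ {4}; g ≡ 0 at y ∈ {3}; common: ∅.
  x = 2: f ≡ 0 at y ∈ {4}; g ≡ 0 at y ∈ {3}; common: ∅.
  x = 3: f ≡ 0 at y ∈ {4}; g ≡ 0 at y ∈ {3}; common: ∅.
  x = 4: f ≡ 0 at y ∈ {4}; g ≡ 0 at y ∈ {3}; common: ∅.
Collecting: common zeros = ∅, so the count is 0.
Comparison with the Bézout bound: 0 ≤ 1 = deg(f)·deg(g), as expected for curves with no common component (the affine F_5-count falls short of the bound because intersections may lie at infinity, over extension fields, or carry multiplicity).


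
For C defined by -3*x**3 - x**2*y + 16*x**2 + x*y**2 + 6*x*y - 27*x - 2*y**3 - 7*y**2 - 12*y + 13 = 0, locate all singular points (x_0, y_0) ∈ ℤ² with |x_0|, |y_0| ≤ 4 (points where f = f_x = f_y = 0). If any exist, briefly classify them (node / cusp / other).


Singular points: {(2, -1)}; classification: node.

Compute partial derivatives:
  f_x = -9*x**2 - 2*x*y + 32*x + y**2 + 6*y - 27.
  f_y = -x**2 + 2*x*y + 6*x - 6*y**2 - 14*y - 12.
Scan x_0 ∈ {−4, ..., 4}. For each x_0, f_y(x_0, y) is a polynomial in y; find its integer roots y ∈ {−4, ..., 4}, then test f_x and f at those candidates.
  x = -4: f_y(-4, y) = -6*y**2 - 22*y - 52; no integer root y with |y| ≤ 4.
  x = -3: f_y(-3, y) = -6*y**2 - 20*y - 39; no integer root y with |y| ≤ 4.
  x = -2: f_y(-2, y) = -6*y**2 - 18*y - 28; no integer root y with |y| ≤ 4.
  x = -1: f_y(-1, y) = -6*y**2 - 16*y - 19; no integer root y with |y| ≤ 4.
  x = 0: f_y(0, y) = -6*y**2 - 14*y - 12; no integer root y with |y| ≤ 4.
  x = 1: f_y(1, y) = -6*y**2 - 12*y - 7; no integer root y with |y| ≤ 4.
  x = 2: f_y(2, y) = -6*y**2 - 10*y - 4; vanishes at y ∈ {-1}. (2, -1): f_x = 0, f = 0 — SINGULAR.
  x = 3: f_y(3, y) = -6*y**2 - 8*y - 3; no integer root y with |y| ≤ 4.
  x = 4: f_y(4, y) = -6*y**2 - 6*y - 4; no integer root y with |y| ≤ 4.
Only singular point on the grid: (2, -1).
Classify: substitute x = 2 + u, y = -1 + v and expand: f = -3*u**3 - u**2*v - u**2 + u*v**2 - 2*v**3 + v**2.
No constant or linear terms (consistent with a singular point). Quadratic part: -u**2 + v**2. Cubic part: -3*u**3 - u**2*v + u*v**2 - 2*v**3.
The quadratic part v**2 - u**2 = (v − u)(v + u) splits into two distinct linear factors, so there are two distinct tangent lines y − -1 = ±(x − 2) — this is a node (ordinary double point).
Classification: node.


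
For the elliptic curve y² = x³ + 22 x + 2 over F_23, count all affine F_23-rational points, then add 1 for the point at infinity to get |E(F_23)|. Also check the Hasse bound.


Affine points = {(0, 5), (0, 18), (1, 5), (1, 18), (2, 10), (2, 13), (3, 7), (3, 16), (4, 4), (4, 19), (7, 4), (7, 19), (8, 0), (9, 3), (9, 20), (10, 7), (10, 16), (12, 4), (12, 19), (13, 1), (13, 22), (14, 8), (14, 15), (15, 2), (15, 21), (20, 1), (20, 22), (22, 5), (22, 18)}; affine count = 29; |E(F_23)| = 30.

Discriminant check: Δ ∝ 4a³ + 27b² = 4·22³ + 27·2² = 4·10648 + 27·4 ≡ 12 (mod 23). Nonzero ⇒ E is nonsingular.
For each x ∈ F_23, compute rhs = x³ + 22·x + 2 mod 23, then count y ∈ F_23 with y² ≡ rhs.
  x = 0: rhs = 2, matching y values: 5, 18 (2 points).
  x = 1: rhs = 2, matching y values: 5, 18 (2 points).
  x = 2: rhs = 8, matching y values: 10, 13 (2 points).
  x = 3: rhs = 3, matching y values: 7, 16 (2 points).
  x = 4: rhs = 16, matching y values: 4, 19 (2 points).
  x = 5: rhs = 7, matching y values: none (0 points).
  x = 6: rhs = 5, matching y values: none (0 points).
  x = 7: rhs = 16, matching y values: 4, 19 (2 points).
  x = 8: rhs = 0, matching y values: 0 (1 points).
  x = 9: rhs = 9, matching y values: 3, 20 (2 points).
  x = 10: rhs = 3, matching y values: 7, 16 (2 points).
  x = 11: rhs = 11, matching y values: none (0 points).
  x = 12: rhs = 16, matching y values: 4, 19 (2 points).
  x = 13: rhs = 1, matching y values: 1, 22 (2 points).
  x = 14: rhs = 18, matching y values: 8, 15 (2 points).
  x = 15: rhs = 4, matching y values: 2, 21 (2 points).
  x = 16: rhs = 11, matching y values: none (0 points).
  x = 17: rhs = 22, matching y values: none (0 points).
  x = 18: rhs = 20, matching y values: none (0 points).
  x = 19: rhs = 11, matching y values: none (0 points).
  x = 20: rhs = 1, matching y values: 1, 22 (2 points).
  x = 21: rhs = 19, matching y values: none (0 points).
  x = 22: rhs = 2, matching y values: 5, 18 (2 points).
Total affine count: 29.
Full point count |E(F_23)| = 29 + 1 = 30.
Hasse bound: |30 − (23+1)| = |6| = 6 ≤ 2√23 ≈ 9.5917 ✓.


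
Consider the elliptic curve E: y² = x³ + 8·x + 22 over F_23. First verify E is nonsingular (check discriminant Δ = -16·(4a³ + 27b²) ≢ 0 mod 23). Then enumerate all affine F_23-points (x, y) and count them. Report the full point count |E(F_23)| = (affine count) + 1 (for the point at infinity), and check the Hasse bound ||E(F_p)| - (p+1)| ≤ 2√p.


Affine points = {(1, 10), (1, 13), (2, 0), (3, 2), (3, 21), (4, 7), (4, 16), (5, 7), (5, 16), (8, 0), (9, 8), (9, 15), (12, 11), (12, 12), (13, 0), (14, 7), (14, 16), (18, 8), (18, 15), (19, 8), (19, 15), (22, 6), (22, 17)}; affine count = 23; |E(F_23)| = 24.

Discriminant check: Δ ∝ 4a³ + 27b² = 4·8³ + 27·22² = 4·512 + 27·484 ≡ 5 (mod 23). Nonzero ⇒ E is nonsingular.
For each x ∈ F_23, compute rhs = x³ + 8·x + 22 mod 23, then count y ∈ F_23 with y² ≡ rhs.
  x = 0: rhs = 22, matching y values: none (0 points).
  x = 1: rhs = 8, matching y values: 10, 13 (2 points).
  x = 2: rhs = 0, matching y values: 0 (1 points).
  x = 3: rhs = 4, matching y values: 2, 21 (2 points).
  x = 4: rhs = 3, matching y values: 7, 16 (2 points).
  x = 5: rhs = 3, matching y values: 7, 16 (2 points).
  x = 6: rhs = 10, matching y values: none (0 points).
  x = 7: rhs = 7, matching y values: none (0 points).
  x = 8: rhs = 0, matching y values: 0 (1 points).
  x = 9: rhs = 18, matching y values: 8, 15 (2 points).
  x = 10: rhs = 21, matching y values: none (0 points).
  x = 11: rhs = 15, matching y values: none (0 points).
  x = 12: rhs = 6, matching y values: 11, 12 (2 points).
  x = 13: rhs = 0, matching y values: 0 (1 points).
  x = 14: rhs = 3, matching y values: 7, 16 (2 points).
  x = 15: rhs = 21, matching y values: none (0 points).
  x = 16: rhs = 14, matching y values: none (0 points).
  x = 17: rhs = 11, matching y values: none (0 points).
  x = 18: rhs = 18, matching y values: 8, 15 (2 points).
  x = 19: rhs = 18, matching y values: 8, 15 (2 points).
  x = 20: rhs = 17, matching y values: none (0 points).
  x = 21: rhs = 21, matching y values: none (0 points).
  x = 22: rhs = 13, matching y values: 6, 17 (2 points).
Total affine count: 23.
Full point count |E(F_23)| = 23 + 1 = 24.
Hasse bound: |24 − (23+1)| = |0| = 0 ≤ 2√23 ≈ 9.5917 ✓.


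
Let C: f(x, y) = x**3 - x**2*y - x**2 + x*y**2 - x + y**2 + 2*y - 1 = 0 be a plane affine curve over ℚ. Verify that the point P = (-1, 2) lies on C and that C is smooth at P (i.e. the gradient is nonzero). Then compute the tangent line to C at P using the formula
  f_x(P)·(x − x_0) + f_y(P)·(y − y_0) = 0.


Tangent line at P: 12*x + y + 10 = 0.

Step 1: f(-1, 2) = 0, so P lies on C.
Step 2: partial derivatives
  f_x(x, y) = 3*x**2 - 2*x*y - 2*x + y**2 - 1, f_y(x, y) = -x**2 + 2*x*y + 2*y + 2.
  f_x(P) = 12, f_y(P) = 1 (gradient nonzero, so P is smooth).
Step 3: tangent line at P: 12·(x − -1) + 1·(y − 2) = 0.
Expanding: 12*x + y + 10 = 0.


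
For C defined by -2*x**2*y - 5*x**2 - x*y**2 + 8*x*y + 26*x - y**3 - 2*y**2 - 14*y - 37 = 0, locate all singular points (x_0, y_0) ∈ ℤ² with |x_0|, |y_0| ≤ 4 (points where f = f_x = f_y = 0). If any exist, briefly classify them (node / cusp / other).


Singular points: {(3, -2)}; classification: node.

Compute partial derivatives:
  f_x = -4*x*y - 10*x - y**2 + 8*y + 26.
  f_y = -2*x**2 - 2*x*y + 8*x - 3*y**2 - 4*y - 14.
Scan x_0 ∈ {−4, ..., 4}. For each x_0, f_y(x_0, y) is a polynomial in y; find its integer roots y ∈ {−4, ..., 4}, then test f_x and f at those candidates.
  x = -4: f_y(-4, y) = -3*y**2 + 4*y - 78; no integer root y with |y| ≤ 4.
  x = -3: f_y(-3, y) = -3*y**2 + 2*y - 56; no integer root y with |y| ≤ 4.
  x = -2: f_y(-2, y) = -3*y**2 - 38; no integer root y with |y| ≤ 4.
  x = -1: f_y(-1, y) = -3*y**2 - 2*y - 24; no integer root y with |y| ≤ 4.
  x = 0: f_y(0, y) = -3*y**2 - 4*y - 14; no integer root y with |y| ≤ 4.
  x = 1: f_y(1, y) = -3*y**2 - 6*y - 8; no integer root y with |y| ≤ 4.
  x = 2: f_y(2, y) = -3*y**2 - 8*y - 6; no integer root y with |y| ≤ 4.
  x = 3: f_y(3, y) = -3*y**2 - 10*y - 8; vanishes at y ∈ {-2}. (3, -2): f_x = 0, f = 0 — SINGULAR.
  x = 4: f_y(4, y) = -3*y**2 - 12*y - 14; no integer root y with |y| ≤ 4.
Only singular point on the grid: (3, -2).
Classify: substitute x = 3 + u, y = -2 + v and expand: f = -2*u**2*v - u**2 - u*v**2 - v**3 + v**2.
No constant or linear terms (consistent with a singular point). Quadratic part: -u**2 + v**2. Cubic part: -2*u**2*v - u*v**2 - v**3.
The quadratic part v**2 - u**2 = (v − u)(v + u) splits into two distinct linear factors, so there are two distinct tangent lines y − -2 = ±(x − 3) — this is a node (ordinary double point).
Classification: node.


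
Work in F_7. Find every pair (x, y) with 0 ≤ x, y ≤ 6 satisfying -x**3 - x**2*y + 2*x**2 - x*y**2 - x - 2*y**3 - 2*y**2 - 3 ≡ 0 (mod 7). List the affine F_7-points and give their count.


Affine F_7-points: {(0, 1), (3, 4), (4, 1), (5, 6), (6, 2), (6, 4)}; count = 6.

For each of the 49 pairs (x, y) ∈ F_7², evaluate f(x, y) mod 7. Record the zeros.
  x = 0: [0↦4, 1↦0, 2↦1, 3↦2, 4↦5, 5↦5, 6↦4]  zeros at y ∈ {1}
  x = 1: [0↦4, 1↦5, 2↦2, 3↦4, 4↦6, 5↦3, 6↦4]  zeros at y ∈ ∅
  x = 2: [0↦2, 1↦6, 2↦4, 3↦5, 4↦4, 5↦3, 6↦4]  zeros at y ∈ ∅
  x = 3: [0↦6, 1↦4, 2↦1, 3↦6, 4↦0, 5↦6, 6↦5]  zeros at y ∈ {4}
  x = 4: [0↦3, 1↦0, 2↦1, 3↦1, 4↦2, 5↦6, 6↦1]  zeros at y ∈ {1}
  x = 5: [0↦1, 1↦2, 2↦5, 3↦5, 4↦4, 5↦4, 6↦0]  zeros at y ∈ {6}
  x = 6: [0↦1, 1↦4, 2↦0, 3↦5, 4↦0, 5↦1, 6↦3]  zeros at y ∈ {2, 4}
Collecting zeros: affine points = {(0, 1), (3, 4), (4, 1), (5, 6), (6, 2), (6, 4)}.
Total count |C(F_7)_aff| = 6.


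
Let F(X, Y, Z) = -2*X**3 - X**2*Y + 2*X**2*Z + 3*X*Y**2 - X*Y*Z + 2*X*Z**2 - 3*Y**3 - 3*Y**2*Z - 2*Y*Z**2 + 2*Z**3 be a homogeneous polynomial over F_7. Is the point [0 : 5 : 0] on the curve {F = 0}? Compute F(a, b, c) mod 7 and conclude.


F(0,5,0) ≡ 3 (mod 7); P is NOT on the curve.

Evaluate F(0, 5, 0) term-by-term (mod 7).
  -2*X**3 ↦ -2·0·1·1 = 0
  -X**2*Y ↦ -1·0·5·1 = 0
  2*X**2*Z ↦ 2·0·1·0 = 0
  3*X*Y**2 ↦ 3·0·25·1 = 0
  -X*Y*Z ↦ -1·0·5·0 = 0
  2*X*Z**2 ↦ 2·0·1·0 = 0
  -3*Y**3 ↦ -3·1·125·1 = -375
  -3*Y**2*Z ↦ -3·1·25·0 = 0
  -2*Y*Z**2 ↦ -2·1·5·0 = 0
  2*Z**3 ↦ 2·1·1·0 = 0
Sum: F(0, 5, 0) = (0) + (0) + (0) + (0) + (0) + (0) + (-375) + (0) + (0) + (0) = -375.
Reducing mod 7: -375 ≡ 3 (mod 7).
Since F(a, b, c) ≡ 3 ≠ 0 (mod 7), P does NOT lie on the curve.


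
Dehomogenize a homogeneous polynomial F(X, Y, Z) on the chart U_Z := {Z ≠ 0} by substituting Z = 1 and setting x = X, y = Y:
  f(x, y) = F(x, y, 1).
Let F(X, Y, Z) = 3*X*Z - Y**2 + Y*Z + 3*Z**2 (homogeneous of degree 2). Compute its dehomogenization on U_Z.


f(x, y) = 3*x - y**2 + y + 3

On U_Z we set Z = 1. Each monomial c·X^i·Y^j·Z^k in F becomes c·x^i·y^j·1^k = c·x^i·y^j.
Substituting Z = 1: F(X, Y, 1) = 3*x - y**2 + y + 3.
Note: deg(f) ≤ deg(F) = 2; strict inequality happens when F is divisible by Z (lost terms).


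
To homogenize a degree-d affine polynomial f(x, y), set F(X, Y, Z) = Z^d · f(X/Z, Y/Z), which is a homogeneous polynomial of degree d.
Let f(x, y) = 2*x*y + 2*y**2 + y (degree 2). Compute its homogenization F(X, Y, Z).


F(X, Y, Z) = 2*X*Y + 2*Y**2 + Y*Z

deg(f) = 2.
Substitute x = X/Z, y = Y/Z into f, then multiply by Z^2.
  monomial 2·x^1·y^1 ↦ 2·X^1·Y^1·Z^0.
  monomial 2·x^0·y^2 ↦ 2·X^0·Y^2·Z^0.
  monomial 1·x^0·y^1 ↦ 1·X^0·Y^1·Z^1.
Collecting: F(X, Y, Z) = 2*X*Y + 2*Y**2 + Y*Z.


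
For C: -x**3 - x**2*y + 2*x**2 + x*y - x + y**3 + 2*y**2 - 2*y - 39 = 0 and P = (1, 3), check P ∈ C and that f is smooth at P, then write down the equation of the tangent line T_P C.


Tangent line at P: -3*x + 37*y - 108 = 0.

Step 1: f(1, 3) = 0, so P lies on C.
Step 2: partial derivatives
  f_x(x, y) = -3*x**2 - 2*x*y + 4*x + y - 1, f_y(x, y) = -x**2 + x + 3*y**2 + 4*y - 2.
  f_x(P) = -3, f_y(P) = 37 (gradient nonzero, so P is smooth).
Step 3: tangent line at P: -3·(x − 1) + 37·(y − 3) = 0.
Expanding: -3*x + 37*y - 108 = 0.


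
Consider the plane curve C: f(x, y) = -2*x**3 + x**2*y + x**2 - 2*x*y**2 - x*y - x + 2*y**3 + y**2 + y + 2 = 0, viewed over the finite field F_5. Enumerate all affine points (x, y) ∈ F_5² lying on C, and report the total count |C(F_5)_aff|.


Affine F_5-points: {(0, 4), (1, 0), (2, 1), (2, 4), (3, 4), (4, 2)}; count = 6.

For each of the 25 pairs (x, y) ∈ F_5², evaluate f(x, y) mod 5. Record the zeros.
  x = 0: [0↦2, 1↦1, 2↦4, 3↦3, 4↦0]  zeros at y ∈ {4}
  x = 1: [0↦0, 1↦2, 2↦4, 3↦3, 4↦1]  zeros at y ∈ {0}
  x = 2: [0↦3, 1↦0, 2↦3, 3↦4, 4↦0]  zeros at y ∈ {1, 4}
  x = 3: [0↦4, 1↦3, 2↦4, 3↦4, 4↦0]  zeros at y ∈ {4}
  x = 4: [0↦1, 1↦4, 2↦0, 3↦1, 4↦4]  zeros at y ∈ {2}
Collecting zeros: affine points = {(0, 4), (1, 0), (2, 1), (2, 4), (3, 4), (4, 2)}.
Total count |C(F_5)_aff| = 6.
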